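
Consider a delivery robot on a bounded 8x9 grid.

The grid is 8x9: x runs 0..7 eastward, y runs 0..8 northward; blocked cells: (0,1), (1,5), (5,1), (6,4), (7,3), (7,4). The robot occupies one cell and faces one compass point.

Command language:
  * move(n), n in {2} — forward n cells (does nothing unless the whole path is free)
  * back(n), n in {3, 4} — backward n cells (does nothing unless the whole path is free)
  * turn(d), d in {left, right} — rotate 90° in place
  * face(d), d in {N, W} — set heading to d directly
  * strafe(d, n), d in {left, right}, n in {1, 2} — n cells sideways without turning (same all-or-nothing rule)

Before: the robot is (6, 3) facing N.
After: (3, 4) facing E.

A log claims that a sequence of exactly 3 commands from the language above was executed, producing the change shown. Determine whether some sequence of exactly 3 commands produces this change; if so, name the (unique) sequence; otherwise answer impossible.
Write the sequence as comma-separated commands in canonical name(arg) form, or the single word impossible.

key: running strafe(left, 1) before turn(right) would end elsewhere — order is forced
from: (6, 3) facing N
t=1 turn(right) ⇒ (6, 3) facing E
t=2 back(3) ⇒ (3, 3) facing E
t=3 strafe(left, 1) ⇒ (3, 4) facing E
uniquely the one of 1331 3-step routes that fits.

turn(right), back(3), strafe(left, 1)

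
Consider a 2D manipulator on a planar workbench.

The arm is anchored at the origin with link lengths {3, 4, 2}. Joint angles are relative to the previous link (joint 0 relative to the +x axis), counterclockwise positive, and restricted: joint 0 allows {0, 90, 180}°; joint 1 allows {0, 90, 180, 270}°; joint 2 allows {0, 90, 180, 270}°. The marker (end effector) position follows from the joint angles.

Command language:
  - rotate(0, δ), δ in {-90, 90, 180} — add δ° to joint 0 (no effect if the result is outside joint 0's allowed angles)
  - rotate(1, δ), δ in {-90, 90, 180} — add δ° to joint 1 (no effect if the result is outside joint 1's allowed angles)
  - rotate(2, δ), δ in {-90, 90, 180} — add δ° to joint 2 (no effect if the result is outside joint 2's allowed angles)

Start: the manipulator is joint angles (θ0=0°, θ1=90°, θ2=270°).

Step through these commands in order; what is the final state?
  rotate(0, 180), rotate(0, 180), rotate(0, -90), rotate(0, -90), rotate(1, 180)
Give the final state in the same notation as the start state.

start: joint angles (θ0=0°, θ1=90°, θ2=270°)
t=1 rotate(0, 180) ⇒ joint angles (θ0=180°, θ1=90°, θ2=270°)
t=2 rotate(0, 180) ⇒ joint angles (θ0=0°, θ1=90°, θ2=270°)
t=3 rotate(0, -90) ⇒ joint angles (θ0=0°, θ1=90°, θ2=270°)
t=4 rotate(0, -90) ⇒ joint angles (θ0=0°, θ1=90°, θ2=270°)
t=5 rotate(1, 180) ⇒ joint angles (θ0=0°, θ1=270°, θ2=270°)

joint angles (θ0=0°, θ1=270°, θ2=270°)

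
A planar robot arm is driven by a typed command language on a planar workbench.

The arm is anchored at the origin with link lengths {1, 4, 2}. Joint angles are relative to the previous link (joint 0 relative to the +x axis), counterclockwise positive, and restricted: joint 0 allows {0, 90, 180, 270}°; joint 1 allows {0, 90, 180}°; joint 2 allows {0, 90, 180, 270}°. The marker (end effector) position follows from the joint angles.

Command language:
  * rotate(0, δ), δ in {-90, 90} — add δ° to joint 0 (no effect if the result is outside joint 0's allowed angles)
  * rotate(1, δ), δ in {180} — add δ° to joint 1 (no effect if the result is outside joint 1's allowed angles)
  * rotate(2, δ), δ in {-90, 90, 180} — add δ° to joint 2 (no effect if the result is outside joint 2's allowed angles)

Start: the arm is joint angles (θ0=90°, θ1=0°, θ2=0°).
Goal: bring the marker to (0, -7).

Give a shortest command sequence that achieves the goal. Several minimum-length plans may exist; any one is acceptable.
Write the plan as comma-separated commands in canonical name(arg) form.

rotate(0, -90), rotate(0, -90)

t0: joint angles (θ0=90°, θ1=0°, θ2=0°)
t=1 rotate(0, -90) ⇒ joint angles (θ0=0°, θ1=0°, θ2=0°)
t=2 rotate(0, -90) ⇒ joint angles (θ0=270°, θ1=0°, θ2=0°)
no 1-step plan works, so 2 is optimal.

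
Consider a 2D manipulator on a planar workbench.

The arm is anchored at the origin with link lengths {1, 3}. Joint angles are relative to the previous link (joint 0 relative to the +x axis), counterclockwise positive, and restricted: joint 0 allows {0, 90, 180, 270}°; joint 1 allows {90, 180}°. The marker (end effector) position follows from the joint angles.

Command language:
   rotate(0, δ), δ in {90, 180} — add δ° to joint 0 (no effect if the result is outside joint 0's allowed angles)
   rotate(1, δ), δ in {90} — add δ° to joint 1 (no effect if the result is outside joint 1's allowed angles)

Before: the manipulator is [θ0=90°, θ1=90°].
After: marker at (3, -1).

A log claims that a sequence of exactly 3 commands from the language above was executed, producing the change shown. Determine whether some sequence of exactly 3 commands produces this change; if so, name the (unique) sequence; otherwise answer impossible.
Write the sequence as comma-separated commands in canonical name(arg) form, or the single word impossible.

rotate(0, 180), rotate(0, 180), rotate(0, 180)

begin: [θ0=90°, θ1=90°]
1. rotate(0, 180) → [θ0=270°, θ1=90°]
2. rotate(0, 180) → [θ0=90°, θ1=90°]
3. rotate(0, 180) → [θ0=270°, θ1=90°]
all 27 alternatives checked — unique.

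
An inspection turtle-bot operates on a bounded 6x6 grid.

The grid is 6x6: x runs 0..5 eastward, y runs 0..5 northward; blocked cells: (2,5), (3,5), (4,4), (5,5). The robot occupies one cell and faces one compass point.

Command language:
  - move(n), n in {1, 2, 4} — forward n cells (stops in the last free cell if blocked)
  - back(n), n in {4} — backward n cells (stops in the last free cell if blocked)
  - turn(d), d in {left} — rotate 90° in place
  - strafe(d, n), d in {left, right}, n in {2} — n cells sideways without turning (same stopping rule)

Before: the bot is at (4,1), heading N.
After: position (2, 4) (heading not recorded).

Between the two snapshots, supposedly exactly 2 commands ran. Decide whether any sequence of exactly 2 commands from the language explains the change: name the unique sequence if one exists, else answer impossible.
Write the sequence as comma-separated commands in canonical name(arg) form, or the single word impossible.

key: move(4) is stopped early by the blocked cell at (2,5)
start: at (4,1), heading N
t=1 strafe(left, 2) ⇒ at (2,1), heading N
t=2 move(4) ⇒ at (2,4), heading N
all 49 alternatives checked — unique.

strafe(left, 2), move(4)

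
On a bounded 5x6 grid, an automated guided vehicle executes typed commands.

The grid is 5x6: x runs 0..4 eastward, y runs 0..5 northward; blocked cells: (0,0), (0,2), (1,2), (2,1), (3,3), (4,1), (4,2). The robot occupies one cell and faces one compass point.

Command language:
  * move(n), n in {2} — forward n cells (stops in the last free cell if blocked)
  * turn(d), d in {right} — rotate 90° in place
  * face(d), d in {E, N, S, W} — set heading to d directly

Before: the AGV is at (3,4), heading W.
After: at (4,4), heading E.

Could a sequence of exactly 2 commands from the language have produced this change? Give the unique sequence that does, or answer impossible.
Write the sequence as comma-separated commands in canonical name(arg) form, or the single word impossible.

key: move(2) runs into the grid edge before its full distance
begin: at (3,4), heading W
[1] after face(E): at (3,4), heading E
[2] after move(2): at (4,4), heading E
no rival 2-sequence matches.

face(E), move(2)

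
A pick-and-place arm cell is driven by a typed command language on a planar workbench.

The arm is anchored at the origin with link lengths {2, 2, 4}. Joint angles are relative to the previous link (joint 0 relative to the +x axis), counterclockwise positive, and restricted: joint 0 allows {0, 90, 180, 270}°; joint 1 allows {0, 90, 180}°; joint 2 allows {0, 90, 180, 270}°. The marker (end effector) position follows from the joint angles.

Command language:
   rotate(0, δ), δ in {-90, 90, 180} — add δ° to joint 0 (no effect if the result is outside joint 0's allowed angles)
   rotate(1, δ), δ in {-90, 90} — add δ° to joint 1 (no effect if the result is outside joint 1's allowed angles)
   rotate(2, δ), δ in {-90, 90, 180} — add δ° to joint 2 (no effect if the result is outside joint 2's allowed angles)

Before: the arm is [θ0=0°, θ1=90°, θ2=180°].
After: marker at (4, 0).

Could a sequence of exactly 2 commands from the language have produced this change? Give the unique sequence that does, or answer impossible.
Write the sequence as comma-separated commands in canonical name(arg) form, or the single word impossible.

rotate(1, 90), rotate(1, 90)

start: [θ0=0°, θ1=90°, θ2=180°]
step 1 (rotate(1, 90)): [θ0=0°, θ1=180°, θ2=180°]
step 2 (rotate(1, 90)): [θ0=0°, θ1=180°, θ2=180°]
all 64 alternatives checked — unique.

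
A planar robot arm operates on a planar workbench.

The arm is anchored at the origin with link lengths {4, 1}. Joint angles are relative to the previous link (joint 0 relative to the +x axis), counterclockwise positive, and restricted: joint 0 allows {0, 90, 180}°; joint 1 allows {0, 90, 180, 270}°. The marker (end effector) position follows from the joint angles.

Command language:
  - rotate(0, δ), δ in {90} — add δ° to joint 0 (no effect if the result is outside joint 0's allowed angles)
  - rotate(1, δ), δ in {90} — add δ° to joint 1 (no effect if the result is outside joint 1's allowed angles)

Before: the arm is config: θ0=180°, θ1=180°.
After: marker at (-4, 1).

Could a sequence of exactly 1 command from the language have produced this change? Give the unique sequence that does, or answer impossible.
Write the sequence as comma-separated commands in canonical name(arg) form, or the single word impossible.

rotate(1, 90)

t0: config: θ0=180°, θ1=180°
step 1 (rotate(1, 90)): config: θ0=180°, θ1=270°
no rival 1-sequence matches.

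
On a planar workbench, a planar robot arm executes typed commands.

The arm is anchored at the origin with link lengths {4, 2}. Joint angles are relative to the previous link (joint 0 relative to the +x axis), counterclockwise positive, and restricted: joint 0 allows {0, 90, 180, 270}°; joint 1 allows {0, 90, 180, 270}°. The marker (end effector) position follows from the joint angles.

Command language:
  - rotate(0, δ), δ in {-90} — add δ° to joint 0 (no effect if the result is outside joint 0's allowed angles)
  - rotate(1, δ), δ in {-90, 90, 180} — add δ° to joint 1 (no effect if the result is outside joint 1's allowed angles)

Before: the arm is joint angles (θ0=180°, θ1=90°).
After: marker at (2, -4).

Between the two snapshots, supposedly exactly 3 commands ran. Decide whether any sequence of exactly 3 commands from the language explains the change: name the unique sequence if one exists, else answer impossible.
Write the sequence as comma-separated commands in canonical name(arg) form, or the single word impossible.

from: joint angles (θ0=180°, θ1=90°)
[1] after rotate(0, -90): joint angles (θ0=90°, θ1=90°)
[2] after rotate(0, -90): joint angles (θ0=0°, θ1=90°)
[3] after rotate(0, -90): joint angles (θ0=270°, θ1=90°)
no rival 3-sequence matches.

rotate(0, -90), rotate(0, -90), rotate(0, -90)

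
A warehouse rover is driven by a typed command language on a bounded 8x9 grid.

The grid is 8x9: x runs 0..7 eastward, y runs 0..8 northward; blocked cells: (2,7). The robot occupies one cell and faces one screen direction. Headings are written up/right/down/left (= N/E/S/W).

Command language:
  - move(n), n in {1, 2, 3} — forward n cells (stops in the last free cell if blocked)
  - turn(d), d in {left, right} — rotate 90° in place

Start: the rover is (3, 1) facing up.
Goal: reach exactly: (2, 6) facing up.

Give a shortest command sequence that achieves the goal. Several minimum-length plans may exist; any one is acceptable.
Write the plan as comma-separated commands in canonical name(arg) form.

initial: (3, 1) facing up
t=1 move(3) ⇒ (3, 4) facing up
t=2 turn(left) ⇒ (3, 4) facing left
t=3 move(1) ⇒ (2, 4) facing left
t=4 turn(right) ⇒ (2, 4) facing up
t=5 move(3) ⇒ (2, 6) facing up
shorter routes all fall short; 5 is best.

move(3), turn(left), move(1), turn(right), move(3)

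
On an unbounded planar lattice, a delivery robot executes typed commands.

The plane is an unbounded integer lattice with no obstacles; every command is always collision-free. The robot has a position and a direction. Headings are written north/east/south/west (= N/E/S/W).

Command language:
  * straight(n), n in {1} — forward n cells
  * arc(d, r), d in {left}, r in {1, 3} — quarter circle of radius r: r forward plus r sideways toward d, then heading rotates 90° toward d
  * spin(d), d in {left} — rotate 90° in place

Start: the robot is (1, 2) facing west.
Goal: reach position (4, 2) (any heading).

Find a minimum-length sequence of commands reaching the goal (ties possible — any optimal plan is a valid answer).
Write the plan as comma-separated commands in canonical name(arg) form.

spin(left), arc(left, 1), straight(1), arc(left, 1)

t0: (1, 2) facing west
step 1 (spin(left)): (1, 2) facing south
step 2 (arc(left, 1)): (2, 1) facing east
step 3 (straight(1)): (3, 1) facing east
step 4 (arc(left, 1)): (4, 2) facing north
no 3-step plan works, so 4 is optimal.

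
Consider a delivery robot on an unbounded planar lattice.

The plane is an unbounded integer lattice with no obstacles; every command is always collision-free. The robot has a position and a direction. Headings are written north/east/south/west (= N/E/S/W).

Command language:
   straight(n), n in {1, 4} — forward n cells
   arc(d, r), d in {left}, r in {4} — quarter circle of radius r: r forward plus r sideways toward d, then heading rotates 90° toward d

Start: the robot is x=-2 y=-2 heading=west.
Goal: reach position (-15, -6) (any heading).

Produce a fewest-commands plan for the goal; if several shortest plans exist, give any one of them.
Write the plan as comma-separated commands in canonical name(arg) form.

straight(1), straight(4), straight(4), arc(left, 4)

from: x=-2 y=-2 heading=west
1. straight(1) → x=-3 y=-2 heading=west
2. straight(4) → x=-7 y=-2 heading=west
3. straight(4) → x=-11 y=-2 heading=west
4. arc(left, 4) → x=-15 y=-6 heading=south
shorter routes all fall short; 4 is best.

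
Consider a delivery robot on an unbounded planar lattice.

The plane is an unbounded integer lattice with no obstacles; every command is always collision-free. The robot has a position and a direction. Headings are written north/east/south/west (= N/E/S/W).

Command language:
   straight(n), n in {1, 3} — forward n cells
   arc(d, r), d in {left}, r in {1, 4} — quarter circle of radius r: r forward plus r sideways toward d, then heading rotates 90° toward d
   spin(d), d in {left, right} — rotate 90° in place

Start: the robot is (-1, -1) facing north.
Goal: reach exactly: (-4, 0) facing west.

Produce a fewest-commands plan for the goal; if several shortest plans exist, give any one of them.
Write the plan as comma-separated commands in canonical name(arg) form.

from: (-1, -1) facing north
t=1 arc(left, 1) ⇒ (-2, 0) facing west
t=2 straight(1) ⇒ (-3, 0) facing west
t=3 straight(1) ⇒ (-4, 0) facing west
minimal: 3 command(s), checked below 3.

arc(left, 1), straight(1), straight(1)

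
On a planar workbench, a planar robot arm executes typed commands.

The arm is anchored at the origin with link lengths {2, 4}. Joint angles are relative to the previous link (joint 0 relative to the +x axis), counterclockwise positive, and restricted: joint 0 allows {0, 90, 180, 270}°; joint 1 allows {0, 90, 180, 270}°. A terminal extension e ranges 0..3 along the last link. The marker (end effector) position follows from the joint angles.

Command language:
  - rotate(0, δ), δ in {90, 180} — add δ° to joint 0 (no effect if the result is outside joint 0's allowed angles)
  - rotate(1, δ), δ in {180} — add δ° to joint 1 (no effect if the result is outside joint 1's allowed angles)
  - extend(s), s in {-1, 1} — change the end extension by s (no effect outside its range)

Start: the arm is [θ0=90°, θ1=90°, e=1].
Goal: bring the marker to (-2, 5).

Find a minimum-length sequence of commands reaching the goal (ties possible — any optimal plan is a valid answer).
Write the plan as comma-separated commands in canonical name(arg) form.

rotate(0, 90), rotate(1, 180)

initial: [θ0=90°, θ1=90°, e=1]
1. rotate(0, 90) → [θ0=180°, θ1=90°, e=1]
2. rotate(1, 180) → [θ0=180°, θ1=270°, e=1]
shorter routes all fall short; 2 is best.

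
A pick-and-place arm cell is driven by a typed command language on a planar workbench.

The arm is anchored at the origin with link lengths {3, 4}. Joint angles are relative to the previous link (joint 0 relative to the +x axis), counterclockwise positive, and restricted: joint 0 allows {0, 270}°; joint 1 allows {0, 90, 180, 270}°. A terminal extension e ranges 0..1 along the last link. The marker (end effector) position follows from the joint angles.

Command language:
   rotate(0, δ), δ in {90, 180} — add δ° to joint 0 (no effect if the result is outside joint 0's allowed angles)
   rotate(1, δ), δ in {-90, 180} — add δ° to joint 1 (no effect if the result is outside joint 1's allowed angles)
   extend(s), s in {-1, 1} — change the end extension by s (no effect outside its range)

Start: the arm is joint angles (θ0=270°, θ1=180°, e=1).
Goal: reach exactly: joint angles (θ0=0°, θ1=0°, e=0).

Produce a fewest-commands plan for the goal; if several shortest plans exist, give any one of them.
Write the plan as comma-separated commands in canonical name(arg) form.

initial: joint angles (θ0=270°, θ1=180°, e=1)
t=1 rotate(0, 90) ⇒ joint angles (θ0=0°, θ1=180°, e=1)
t=2 extend(-1) ⇒ joint angles (θ0=0°, θ1=180°, e=0)
t=3 rotate(1, 180) ⇒ joint angles (θ0=0°, θ1=0°, e=0)
no 2-step plan works, so 3 is optimal.

rotate(0, 90), extend(-1), rotate(1, 180)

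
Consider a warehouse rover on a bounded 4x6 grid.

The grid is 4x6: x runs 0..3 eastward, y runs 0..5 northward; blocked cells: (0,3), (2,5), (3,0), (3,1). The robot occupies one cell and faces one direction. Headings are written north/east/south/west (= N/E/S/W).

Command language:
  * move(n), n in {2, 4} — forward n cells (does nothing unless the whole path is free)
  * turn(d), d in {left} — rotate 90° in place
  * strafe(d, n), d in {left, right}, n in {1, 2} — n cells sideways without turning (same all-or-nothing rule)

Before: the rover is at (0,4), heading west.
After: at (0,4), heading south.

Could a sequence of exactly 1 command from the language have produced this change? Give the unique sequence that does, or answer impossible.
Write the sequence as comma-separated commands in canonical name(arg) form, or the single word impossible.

turn(left)

key: parked at (0,4) the whole time — nothing moves the robot
start: at (0,4), heading west
[1] after turn(left): at (0,4), heading south
no other 1-command option fits: unique.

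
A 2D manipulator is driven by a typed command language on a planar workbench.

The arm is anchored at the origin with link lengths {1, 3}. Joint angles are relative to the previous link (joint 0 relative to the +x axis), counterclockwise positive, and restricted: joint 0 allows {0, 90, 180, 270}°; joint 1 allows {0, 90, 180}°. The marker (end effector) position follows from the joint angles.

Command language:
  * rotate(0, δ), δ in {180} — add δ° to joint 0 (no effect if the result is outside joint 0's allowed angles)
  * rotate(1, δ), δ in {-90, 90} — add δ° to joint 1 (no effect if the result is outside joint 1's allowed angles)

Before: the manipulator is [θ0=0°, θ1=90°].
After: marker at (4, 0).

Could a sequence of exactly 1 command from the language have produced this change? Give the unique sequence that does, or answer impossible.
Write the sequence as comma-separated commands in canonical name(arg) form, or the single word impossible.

rotate(1, -90)

initial: [θ0=0°, θ1=90°]
t=1 rotate(1, -90) ⇒ [θ0=0°, θ1=0°]
no rival 1-sequence matches.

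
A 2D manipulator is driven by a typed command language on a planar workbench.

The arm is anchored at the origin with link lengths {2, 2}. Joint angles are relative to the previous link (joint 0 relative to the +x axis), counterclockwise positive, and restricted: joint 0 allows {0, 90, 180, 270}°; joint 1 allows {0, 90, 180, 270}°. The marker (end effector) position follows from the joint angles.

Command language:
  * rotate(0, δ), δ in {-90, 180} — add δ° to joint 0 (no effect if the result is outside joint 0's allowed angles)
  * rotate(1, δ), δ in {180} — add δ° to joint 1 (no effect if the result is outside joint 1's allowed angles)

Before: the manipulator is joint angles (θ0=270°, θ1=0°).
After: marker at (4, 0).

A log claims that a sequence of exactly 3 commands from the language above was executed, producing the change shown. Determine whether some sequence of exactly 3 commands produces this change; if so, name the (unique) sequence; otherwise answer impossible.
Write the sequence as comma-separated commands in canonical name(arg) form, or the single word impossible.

t0: joint angles (θ0=270°, θ1=0°)
1. rotate(0, -90) → joint angles (θ0=180°, θ1=0°)
2. rotate(0, -90) → joint angles (θ0=90°, θ1=0°)
3. rotate(0, -90) → joint angles (θ0=0°, θ1=0°)
all 27 alternatives checked — unique.

rotate(0, -90), rotate(0, -90), rotate(0, -90)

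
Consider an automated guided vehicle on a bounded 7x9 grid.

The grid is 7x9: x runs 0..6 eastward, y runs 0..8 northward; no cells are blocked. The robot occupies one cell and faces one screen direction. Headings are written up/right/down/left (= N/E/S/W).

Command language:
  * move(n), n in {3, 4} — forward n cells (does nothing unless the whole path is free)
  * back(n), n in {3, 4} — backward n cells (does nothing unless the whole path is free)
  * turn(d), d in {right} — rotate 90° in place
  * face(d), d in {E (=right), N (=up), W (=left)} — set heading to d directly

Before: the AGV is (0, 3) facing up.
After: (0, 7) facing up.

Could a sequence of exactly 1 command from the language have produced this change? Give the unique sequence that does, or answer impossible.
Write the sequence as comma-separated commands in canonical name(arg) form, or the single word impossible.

move(4)

key: still facing N — the one step turns nothing
start: (0, 3) facing up
t=1 move(4) ⇒ (0, 7) facing up
no other 1-command option fits: unique.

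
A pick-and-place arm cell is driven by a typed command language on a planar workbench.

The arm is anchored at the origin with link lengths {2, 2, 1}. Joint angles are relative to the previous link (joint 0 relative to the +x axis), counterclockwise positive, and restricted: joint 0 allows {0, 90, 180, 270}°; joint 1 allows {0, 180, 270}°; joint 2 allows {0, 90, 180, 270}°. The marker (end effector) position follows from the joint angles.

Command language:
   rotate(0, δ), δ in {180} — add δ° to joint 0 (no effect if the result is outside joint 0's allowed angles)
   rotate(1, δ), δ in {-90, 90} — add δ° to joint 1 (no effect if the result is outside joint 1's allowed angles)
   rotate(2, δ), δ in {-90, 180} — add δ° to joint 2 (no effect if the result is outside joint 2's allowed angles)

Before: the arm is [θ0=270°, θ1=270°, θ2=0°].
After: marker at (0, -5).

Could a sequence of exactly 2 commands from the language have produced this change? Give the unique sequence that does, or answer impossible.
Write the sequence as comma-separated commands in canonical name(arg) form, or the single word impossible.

rotate(1, 90), rotate(1, 90)

start: [θ0=270°, θ1=270°, θ2=0°]
[1] after rotate(1, 90): [θ0=270°, θ1=0°, θ2=0°]
[2] after rotate(1, 90): [θ0=270°, θ1=0°, θ2=0°]
all 25 alternatives checked — unique.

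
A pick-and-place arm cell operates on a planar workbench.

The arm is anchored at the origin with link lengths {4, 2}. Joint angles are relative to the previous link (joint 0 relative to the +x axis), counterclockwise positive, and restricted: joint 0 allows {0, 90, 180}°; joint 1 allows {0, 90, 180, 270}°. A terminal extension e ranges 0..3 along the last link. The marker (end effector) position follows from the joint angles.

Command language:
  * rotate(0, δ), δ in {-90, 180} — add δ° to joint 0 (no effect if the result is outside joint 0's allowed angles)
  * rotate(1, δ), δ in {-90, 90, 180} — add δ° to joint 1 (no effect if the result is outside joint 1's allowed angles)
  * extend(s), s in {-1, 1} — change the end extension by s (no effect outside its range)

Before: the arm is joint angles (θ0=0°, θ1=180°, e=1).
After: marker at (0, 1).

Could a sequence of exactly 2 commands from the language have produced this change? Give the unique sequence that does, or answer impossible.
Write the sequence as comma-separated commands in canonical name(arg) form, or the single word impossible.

key: order matters: swapping rotate(0, 180) and rotate(0, -90) lands elsewhere
initial: joint angles (θ0=0°, θ1=180°, e=1)
step 1 (rotate(0, 180)): joint angles (θ0=180°, θ1=180°, e=1)
step 2 (rotate(0, -90)): joint angles (θ0=90°, θ1=180°, e=1)
all 49 alternatives checked — unique.

rotate(0, 180), rotate(0, -90)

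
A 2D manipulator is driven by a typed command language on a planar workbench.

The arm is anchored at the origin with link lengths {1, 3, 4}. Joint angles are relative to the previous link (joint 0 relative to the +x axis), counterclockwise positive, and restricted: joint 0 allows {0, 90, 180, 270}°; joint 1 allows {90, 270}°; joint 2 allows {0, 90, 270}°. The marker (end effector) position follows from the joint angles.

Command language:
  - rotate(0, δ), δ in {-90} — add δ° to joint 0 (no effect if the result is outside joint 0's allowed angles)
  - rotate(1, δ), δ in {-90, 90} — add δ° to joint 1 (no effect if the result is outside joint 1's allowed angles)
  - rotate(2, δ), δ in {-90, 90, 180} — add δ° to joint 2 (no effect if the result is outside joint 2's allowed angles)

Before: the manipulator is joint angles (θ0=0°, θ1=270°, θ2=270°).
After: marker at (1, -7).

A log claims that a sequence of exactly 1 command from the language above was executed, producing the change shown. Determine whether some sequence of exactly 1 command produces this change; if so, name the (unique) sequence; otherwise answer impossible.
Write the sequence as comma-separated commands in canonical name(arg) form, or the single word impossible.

t0: joint angles (θ0=0°, θ1=270°, θ2=270°)
step 1 (rotate(2, 90)): joint angles (θ0=0°, θ1=270°, θ2=0°)
all 6 alternatives checked — unique.

rotate(2, 90)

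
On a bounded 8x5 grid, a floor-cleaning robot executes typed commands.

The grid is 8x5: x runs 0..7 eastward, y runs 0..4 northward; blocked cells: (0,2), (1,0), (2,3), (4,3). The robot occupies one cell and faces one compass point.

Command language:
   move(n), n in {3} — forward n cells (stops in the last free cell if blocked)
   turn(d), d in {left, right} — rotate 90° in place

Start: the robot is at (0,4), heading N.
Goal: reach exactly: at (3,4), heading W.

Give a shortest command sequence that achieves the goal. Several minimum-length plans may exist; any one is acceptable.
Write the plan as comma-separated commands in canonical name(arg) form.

turn(right), move(3), turn(left), turn(left)

from: at (0,4), heading N
t=1 turn(right) ⇒ at (0,4), heading E
t=2 move(3) ⇒ at (3,4), heading E
t=3 turn(left) ⇒ at (3,4), heading N
t=4 turn(left) ⇒ at (3,4), heading W
minimal: 4 command(s), checked below 4.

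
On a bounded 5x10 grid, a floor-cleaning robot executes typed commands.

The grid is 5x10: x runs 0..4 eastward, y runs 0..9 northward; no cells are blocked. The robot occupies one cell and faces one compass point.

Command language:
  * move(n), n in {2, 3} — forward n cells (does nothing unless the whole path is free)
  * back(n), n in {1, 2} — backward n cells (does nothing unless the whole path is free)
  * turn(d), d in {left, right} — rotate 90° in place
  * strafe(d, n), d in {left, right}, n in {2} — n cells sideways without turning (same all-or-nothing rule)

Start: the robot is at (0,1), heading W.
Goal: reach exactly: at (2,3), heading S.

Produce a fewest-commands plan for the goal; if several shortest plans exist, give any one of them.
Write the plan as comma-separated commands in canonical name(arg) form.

back(2), turn(left), back(2)

t0: at (0,1), heading W
t=1 back(2) ⇒ at (2,1), heading W
t=2 turn(left) ⇒ at (2,1), heading S
t=3 back(2) ⇒ at (2,3), heading S
no 2-step plan works, so 3 is optimal.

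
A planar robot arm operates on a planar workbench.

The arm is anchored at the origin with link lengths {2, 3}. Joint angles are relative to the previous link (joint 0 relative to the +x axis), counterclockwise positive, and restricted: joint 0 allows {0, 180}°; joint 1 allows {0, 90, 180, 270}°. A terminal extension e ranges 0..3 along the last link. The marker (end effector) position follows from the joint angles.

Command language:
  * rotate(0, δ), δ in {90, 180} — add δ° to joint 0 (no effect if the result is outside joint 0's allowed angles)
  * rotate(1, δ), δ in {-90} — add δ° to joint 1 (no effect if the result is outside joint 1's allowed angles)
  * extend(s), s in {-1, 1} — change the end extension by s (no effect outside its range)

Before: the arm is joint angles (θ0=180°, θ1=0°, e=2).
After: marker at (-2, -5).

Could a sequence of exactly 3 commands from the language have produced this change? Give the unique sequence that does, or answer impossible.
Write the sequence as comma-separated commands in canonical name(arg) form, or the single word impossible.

rotate(1, -90), rotate(1, -90), rotate(1, -90)

from: joint angles (θ0=180°, θ1=0°, e=2)
[1] after rotate(1, -90): joint angles (θ0=180°, θ1=270°, e=2)
[2] after rotate(1, -90): joint angles (θ0=180°, θ1=180°, e=2)
[3] after rotate(1, -90): joint angles (θ0=180°, θ1=90°, e=2)
no rival 3-sequence matches.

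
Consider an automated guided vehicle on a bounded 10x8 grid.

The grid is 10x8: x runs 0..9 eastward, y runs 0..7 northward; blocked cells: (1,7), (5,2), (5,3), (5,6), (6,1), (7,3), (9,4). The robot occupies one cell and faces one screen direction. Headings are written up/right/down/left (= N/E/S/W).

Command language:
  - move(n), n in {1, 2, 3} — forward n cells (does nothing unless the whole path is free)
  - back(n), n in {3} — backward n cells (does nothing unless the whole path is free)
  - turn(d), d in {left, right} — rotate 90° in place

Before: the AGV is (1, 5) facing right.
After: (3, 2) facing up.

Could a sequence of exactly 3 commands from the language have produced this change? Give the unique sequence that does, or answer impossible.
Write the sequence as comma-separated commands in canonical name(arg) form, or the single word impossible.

key: running back(3) before move(2) would end elsewhere — order is forced
begin: (1, 5) facing right
[1] after move(2): (3, 5) facing right
[2] after turn(left): (3, 5) facing up
[3] after back(3): (3, 2) facing up
all 216 alternatives checked — unique.

move(2), turn(left), back(3)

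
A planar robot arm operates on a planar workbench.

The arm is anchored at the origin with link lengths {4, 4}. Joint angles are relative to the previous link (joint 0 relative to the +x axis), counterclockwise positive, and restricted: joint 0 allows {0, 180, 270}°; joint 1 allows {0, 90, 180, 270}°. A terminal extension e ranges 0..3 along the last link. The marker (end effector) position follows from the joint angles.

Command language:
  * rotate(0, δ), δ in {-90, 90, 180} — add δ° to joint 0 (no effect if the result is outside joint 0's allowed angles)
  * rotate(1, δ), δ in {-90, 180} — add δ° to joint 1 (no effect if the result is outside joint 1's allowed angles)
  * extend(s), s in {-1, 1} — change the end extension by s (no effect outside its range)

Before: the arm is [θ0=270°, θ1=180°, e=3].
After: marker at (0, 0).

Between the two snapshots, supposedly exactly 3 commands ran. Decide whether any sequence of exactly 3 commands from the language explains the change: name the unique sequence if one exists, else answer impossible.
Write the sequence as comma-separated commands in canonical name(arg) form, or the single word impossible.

begin: [θ0=270°, θ1=180°, e=3]
1. extend(-1) → [θ0=270°, θ1=180°, e=2]
2. extend(-1) → [θ0=270°, θ1=180°, e=1]
3. extend(-1) → [θ0=270°, θ1=180°, e=0]
no rival 3-sequence matches.

extend(-1), extend(-1), extend(-1)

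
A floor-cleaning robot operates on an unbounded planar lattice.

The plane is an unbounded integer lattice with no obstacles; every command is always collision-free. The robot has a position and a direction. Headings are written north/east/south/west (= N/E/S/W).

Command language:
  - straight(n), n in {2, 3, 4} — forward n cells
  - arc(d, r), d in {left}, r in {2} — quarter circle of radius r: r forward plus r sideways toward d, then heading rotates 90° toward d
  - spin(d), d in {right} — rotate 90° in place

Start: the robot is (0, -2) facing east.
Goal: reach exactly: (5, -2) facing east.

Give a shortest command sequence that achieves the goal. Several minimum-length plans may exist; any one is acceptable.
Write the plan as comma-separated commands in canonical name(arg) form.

straight(3), straight(2)

begin: (0, -2) facing east
[1] after straight(3): (3, -2) facing east
[2] after straight(2): (5, -2) facing east
minimal: 2 command(s), checked below 2.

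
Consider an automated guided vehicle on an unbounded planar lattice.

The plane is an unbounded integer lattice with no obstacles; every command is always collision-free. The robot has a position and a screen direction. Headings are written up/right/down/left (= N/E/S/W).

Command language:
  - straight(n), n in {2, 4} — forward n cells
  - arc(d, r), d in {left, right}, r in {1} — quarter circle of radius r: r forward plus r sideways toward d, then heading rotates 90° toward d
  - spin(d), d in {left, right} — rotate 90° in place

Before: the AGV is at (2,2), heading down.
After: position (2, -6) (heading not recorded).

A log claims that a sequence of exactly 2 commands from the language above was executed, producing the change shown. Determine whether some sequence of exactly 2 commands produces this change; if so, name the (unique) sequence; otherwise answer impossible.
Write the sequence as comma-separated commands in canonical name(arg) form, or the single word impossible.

straight(4), straight(4)

from: at (2,2), heading down
t=1 straight(4) ⇒ at (2,-2), heading down
t=2 straight(4) ⇒ at (2,-6), heading down
uniquely the one of 36 2-step routes that fits.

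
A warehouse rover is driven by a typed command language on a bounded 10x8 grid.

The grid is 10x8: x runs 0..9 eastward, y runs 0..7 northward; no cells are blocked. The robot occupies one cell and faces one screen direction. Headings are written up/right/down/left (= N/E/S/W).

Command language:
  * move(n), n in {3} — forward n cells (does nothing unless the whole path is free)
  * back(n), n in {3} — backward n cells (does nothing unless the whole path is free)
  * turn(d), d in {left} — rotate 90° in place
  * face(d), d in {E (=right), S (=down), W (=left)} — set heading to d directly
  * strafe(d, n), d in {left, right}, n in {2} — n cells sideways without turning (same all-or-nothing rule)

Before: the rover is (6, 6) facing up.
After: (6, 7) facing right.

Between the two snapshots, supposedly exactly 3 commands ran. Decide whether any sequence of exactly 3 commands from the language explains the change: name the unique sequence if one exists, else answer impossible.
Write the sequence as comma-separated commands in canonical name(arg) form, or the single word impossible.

no 3-step route produces this change.

impossible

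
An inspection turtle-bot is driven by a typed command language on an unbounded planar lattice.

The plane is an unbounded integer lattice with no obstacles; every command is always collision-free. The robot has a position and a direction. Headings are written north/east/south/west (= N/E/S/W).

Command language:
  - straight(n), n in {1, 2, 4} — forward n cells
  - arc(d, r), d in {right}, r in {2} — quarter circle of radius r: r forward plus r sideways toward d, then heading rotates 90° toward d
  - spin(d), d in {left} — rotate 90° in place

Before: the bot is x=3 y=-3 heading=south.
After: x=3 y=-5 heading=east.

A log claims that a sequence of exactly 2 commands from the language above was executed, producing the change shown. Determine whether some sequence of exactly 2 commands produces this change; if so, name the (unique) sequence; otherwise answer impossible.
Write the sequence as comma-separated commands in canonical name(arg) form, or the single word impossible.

straight(2), spin(left)

key: position moved to (3,-5) AND the heading swung to E — translation plus rotation needed
begin: x=3 y=-3 heading=south
[1] after straight(2): x=3 y=-5 heading=south
[2] after spin(left): x=3 y=-5 heading=east
no rival 2-sequence matches.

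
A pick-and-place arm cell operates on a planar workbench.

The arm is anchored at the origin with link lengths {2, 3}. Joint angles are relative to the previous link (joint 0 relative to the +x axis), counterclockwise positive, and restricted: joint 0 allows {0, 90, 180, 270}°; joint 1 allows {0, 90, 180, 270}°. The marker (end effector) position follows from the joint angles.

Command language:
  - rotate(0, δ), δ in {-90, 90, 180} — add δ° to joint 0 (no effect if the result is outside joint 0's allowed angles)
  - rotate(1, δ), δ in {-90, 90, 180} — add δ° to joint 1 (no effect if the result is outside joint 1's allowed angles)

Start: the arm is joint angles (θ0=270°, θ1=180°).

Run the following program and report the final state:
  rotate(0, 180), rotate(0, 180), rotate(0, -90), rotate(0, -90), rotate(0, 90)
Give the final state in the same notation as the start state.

initial: joint angles (θ0=270°, θ1=180°)
1. rotate(0, 180) → joint angles (θ0=90°, θ1=180°)
2. rotate(0, 180) → joint angles (θ0=270°, θ1=180°)
3. rotate(0, -90) → joint angles (θ0=180°, θ1=180°)
4. rotate(0, -90) → joint angles (θ0=90°, θ1=180°)
5. rotate(0, 90) → joint angles (θ0=180°, θ1=180°)

joint angles (θ0=180°, θ1=180°)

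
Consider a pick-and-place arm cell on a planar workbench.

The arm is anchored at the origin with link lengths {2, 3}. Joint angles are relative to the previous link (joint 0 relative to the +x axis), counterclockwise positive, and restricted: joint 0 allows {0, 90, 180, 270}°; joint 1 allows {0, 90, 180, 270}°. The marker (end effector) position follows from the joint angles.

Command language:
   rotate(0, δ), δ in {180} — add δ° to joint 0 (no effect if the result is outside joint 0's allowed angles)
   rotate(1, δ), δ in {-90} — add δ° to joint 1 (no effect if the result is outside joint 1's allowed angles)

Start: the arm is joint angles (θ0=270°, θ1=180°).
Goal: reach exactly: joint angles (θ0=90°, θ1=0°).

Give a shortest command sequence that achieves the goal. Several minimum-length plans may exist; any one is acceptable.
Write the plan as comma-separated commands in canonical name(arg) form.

rotate(1, -90), rotate(1, -90), rotate(0, 180)

from: joint angles (θ0=270°, θ1=180°)
step 1 (rotate(1, -90)): joint angles (θ0=270°, θ1=90°)
step 2 (rotate(1, -90)): joint angles (θ0=270°, θ1=0°)
step 3 (rotate(0, 180)): joint angles (θ0=90°, θ1=0°)
shorter routes all fall short; 3 is best.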